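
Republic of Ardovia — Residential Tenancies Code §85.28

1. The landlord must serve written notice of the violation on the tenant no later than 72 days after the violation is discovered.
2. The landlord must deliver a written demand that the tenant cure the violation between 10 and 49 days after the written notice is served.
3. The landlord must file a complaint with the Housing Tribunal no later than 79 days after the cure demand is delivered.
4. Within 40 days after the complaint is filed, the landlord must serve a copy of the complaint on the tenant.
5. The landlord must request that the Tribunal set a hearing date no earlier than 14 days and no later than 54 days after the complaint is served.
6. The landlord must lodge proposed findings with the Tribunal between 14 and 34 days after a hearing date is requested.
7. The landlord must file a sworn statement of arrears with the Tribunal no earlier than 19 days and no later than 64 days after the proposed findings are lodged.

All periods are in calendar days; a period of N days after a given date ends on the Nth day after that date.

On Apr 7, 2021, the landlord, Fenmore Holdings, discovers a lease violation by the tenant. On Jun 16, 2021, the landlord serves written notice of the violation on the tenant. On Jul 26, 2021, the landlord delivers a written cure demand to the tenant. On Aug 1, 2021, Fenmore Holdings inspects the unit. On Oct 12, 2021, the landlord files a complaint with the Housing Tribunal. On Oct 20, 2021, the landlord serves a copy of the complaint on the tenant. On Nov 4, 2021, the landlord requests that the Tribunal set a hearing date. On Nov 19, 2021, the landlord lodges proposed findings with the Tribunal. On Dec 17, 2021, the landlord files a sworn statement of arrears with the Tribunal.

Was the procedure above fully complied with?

Yes

Step 1 — counting 72 days from Apr 7, 2021 (when the violation is discovered) gives a deadline of Jun 18, 2021; Jun 16, 2021 is within that limit.
Step 2 — 10 and 49 days from Jun 16, 2021 (when the written notice is served) are Jun 26, 2021 and Aug 4, 2021 respectively; done Jul 26, 2021, which is between those dates.
Step 3 — counting 79 days from Jul 26, 2021 (when the cure demand is delivered) gives a deadline of Oct 13, 2021; done Oct 12, 2021 — timely.
Step 4 — counting 40 days from Oct 12, 2021 (when the complaint is filed) gives a deadline of Nov 21, 2021; Oct 20, 2021 is within that limit.
Step 5 — 14 and 54 days from Oct 20, 2021 (when the complaint is served) are Nov 3, 2021 and Dec 13, 2021 respectively; Nov 4, 2021 falls inside that range.
Step 6 — 14 and 34 days from Nov 4, 2021 (when a hearing date is requested) are Nov 18, 2021 and Dec 8, 2021 respectively; Nov 19, 2021 falls inside that range.
Step 7 — 19 and 64 days from Nov 19, 2021 (when the proposed findings are lodged) are Dec 8, 2021 and Jan 22, 2022 respectively; done Dec 17, 2021 — within the window.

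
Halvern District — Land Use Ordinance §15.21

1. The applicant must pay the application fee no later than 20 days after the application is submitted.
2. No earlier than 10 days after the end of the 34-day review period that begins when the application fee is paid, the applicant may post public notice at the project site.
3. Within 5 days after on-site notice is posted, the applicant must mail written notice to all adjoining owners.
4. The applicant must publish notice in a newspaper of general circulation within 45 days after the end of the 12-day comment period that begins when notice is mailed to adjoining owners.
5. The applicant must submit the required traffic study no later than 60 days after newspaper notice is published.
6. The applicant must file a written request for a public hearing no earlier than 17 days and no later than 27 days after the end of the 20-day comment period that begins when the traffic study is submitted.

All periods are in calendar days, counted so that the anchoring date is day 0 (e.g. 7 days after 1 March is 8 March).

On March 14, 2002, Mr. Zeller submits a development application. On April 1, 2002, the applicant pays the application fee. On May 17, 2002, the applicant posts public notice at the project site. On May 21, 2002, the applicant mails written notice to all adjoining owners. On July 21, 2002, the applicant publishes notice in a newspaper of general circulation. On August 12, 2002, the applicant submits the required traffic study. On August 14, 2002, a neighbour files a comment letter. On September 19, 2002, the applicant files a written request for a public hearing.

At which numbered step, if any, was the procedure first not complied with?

Step 1 — counting 20 days from March 14, 2002 (when the application is submitted) gives a deadline of April 3, 2002; done April 1, 2002 — timely.
Step 2 — must wait 10 days from May 5, 2002 (end of the 34-day review period, which began when the application fee is paid on April 1, 2002), so not before May 15, 2002; done May 17, 2002, after the minimum wait.
Step 3 — counting 5 days from May 17, 2002 (when on-site notice is posted) gives a deadline of May 22, 2002; May 21, 2002 is within that limit.
Step 4 — counting 45 days from June 2, 2002 (end of the 12-day comment period, which began when notice is mailed to adjoining owners on May 21, 2002) gives a deadline of July 17, 2002; July 21, 2002 misses that deadline by 4 days.

Step 4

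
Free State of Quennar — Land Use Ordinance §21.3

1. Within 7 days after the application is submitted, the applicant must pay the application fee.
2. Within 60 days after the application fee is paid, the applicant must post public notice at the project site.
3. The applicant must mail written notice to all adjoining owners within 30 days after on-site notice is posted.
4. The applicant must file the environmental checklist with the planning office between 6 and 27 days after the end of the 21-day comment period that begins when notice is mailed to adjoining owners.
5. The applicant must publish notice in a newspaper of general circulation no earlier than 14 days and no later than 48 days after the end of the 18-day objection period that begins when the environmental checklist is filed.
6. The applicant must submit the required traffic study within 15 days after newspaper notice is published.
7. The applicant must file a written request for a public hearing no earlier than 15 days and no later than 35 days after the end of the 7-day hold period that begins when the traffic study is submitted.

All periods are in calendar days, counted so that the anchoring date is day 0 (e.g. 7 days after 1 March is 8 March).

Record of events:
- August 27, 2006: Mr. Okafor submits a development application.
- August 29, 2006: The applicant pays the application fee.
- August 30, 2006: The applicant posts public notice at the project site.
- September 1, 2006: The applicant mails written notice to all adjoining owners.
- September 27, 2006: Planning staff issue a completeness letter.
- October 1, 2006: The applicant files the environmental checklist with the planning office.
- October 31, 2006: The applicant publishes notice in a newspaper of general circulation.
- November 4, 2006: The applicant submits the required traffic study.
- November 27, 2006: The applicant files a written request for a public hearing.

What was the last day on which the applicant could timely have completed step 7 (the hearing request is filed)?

December 16, 2006

The traffic study is submitted on November 4, 2006; the 7-day hold period therefore ends November 11, 2006, and step 7 runs from that date. The window is 15–35 days after November 11, 2006; it closes on December 16, 2006.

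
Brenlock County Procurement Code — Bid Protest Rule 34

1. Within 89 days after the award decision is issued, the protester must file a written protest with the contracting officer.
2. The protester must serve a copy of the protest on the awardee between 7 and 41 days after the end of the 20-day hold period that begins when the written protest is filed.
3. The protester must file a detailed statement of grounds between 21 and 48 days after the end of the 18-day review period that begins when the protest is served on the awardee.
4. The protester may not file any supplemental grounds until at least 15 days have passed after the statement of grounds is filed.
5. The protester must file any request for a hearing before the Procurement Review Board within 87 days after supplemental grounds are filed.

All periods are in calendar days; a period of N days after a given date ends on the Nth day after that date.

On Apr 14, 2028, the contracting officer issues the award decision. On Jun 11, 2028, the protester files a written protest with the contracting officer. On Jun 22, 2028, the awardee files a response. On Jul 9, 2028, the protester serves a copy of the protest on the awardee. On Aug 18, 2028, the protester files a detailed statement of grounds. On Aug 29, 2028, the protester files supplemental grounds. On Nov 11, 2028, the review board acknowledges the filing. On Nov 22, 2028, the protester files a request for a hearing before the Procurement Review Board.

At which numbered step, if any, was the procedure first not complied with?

Step 4

Step 1: 89 days after Apr 14, 2028 (when the award decision is issued) is Jul 12, 2028; done Jun 11, 2028 — timely.
Step 2: the window is 7–41 days after Jul 1, 2028 (end of the 20-day hold period, which began when the written protest is filed on Jun 11, 2028), so Jul 8, 2028 through Aug 11, 2028; done Jul 9, 2028, which is between those dates.
Step 3: the window is 21–48 days after Jul 27, 2028 (end of the 18-day review period, which began when the protest is served on the awardee on Jul 9, 2028), so Aug 17, 2028 through Sep 13, 2028; done Aug 18, 2028 — within the window.
Step 4: the earliest permitted date is 15 days after Aug 18, 2028 (when the statement of grounds is filed), i.e. Sep 2, 2028; Aug 29, 2028 is 4 days before the earliest permitted date.
The analysis stops there.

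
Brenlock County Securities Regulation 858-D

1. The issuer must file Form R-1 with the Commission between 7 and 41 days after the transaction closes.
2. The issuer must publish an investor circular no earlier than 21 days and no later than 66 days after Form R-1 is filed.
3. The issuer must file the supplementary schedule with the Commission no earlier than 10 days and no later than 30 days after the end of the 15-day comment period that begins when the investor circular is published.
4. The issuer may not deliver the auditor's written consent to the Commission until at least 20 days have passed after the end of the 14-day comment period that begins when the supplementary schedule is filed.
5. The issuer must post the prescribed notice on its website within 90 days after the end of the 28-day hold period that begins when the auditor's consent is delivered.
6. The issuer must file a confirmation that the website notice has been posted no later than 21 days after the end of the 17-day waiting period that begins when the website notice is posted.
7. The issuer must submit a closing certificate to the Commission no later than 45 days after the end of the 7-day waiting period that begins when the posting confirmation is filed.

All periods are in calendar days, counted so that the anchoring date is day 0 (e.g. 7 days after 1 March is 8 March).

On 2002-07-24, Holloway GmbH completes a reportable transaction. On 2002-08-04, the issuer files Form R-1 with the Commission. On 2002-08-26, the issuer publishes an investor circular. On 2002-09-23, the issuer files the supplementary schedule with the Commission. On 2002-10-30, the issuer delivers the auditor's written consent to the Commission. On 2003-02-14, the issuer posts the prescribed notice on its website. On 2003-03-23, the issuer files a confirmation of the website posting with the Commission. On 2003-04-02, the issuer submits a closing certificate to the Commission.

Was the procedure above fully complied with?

(1) the permitted window runs from 2002-07-24 + 7 = 2002-07-31 to 2002-07-24 + 41 = 2002-09-03; done 2002-08-04, which is between those dates.
(2) the permitted window runs from 2002-08-04 + 21 = 2002-08-25 to 2002-08-04 + 66 = 2002-10-09; done 2002-08-26, which is between those dates.
(3) the permitted window runs from 2002-09-10 + 10 = 2002-09-20 to 2002-09-10 + 30 = 2002-10-10; done 2002-09-23, which is between those dates.
(4) permitted from 2002-10-07 + 20 days = 2002-10-27 onward; 2002-10-30 is on or after that date.
(5) due by 2002-11-27 + 90 days = 2003-02-25; done 2003-02-14 — timely.
(6) due by 2003-03-03 + 21 days = 2003-03-24; done 2003-03-23 — timely.
(7) due by 2003-03-30 + 45 days = 2003-05-14; 2003-04-02 is within that limit.

Yes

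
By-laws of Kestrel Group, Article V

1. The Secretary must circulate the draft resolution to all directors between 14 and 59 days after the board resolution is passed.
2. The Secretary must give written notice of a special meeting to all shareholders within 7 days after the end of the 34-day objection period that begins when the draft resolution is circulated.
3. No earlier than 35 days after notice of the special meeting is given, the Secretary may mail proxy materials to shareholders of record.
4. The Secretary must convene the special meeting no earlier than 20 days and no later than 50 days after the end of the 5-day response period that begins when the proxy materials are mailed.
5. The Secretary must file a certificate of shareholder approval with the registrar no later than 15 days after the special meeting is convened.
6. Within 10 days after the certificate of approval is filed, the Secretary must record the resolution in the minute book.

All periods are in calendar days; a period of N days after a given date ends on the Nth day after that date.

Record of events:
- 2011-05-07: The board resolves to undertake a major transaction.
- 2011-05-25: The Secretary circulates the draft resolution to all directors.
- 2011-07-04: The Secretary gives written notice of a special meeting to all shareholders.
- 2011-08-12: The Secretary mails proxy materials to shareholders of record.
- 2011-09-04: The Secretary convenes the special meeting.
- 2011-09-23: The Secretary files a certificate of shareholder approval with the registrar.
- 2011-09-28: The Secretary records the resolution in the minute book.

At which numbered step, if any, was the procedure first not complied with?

Step 4

Step 1: the window is 14–59 days after 2011-05-07 (when the board resolution is passed), so 2011-05-21 through 2011-07-05; done 2011-05-25 — within the window.
Step 2: 7 days after 2011-06-28 (end of the 34-day objection period, which began when the draft resolution is circulated on 2011-05-25) is 2011-07-05; completed 2011-07-04, before the deadline.
Step 3: the earliest permitted date is 35 days after 2011-07-04 (when notice of the special meeting is given), i.e. 2011-08-08; 2011-08-12 is on or after that date.
Step 4: the window is 20–50 days after 2011-08-17 (end of the 5-day response period, which began when the proxy materials are mailed on 2011-08-12), so 2011-09-06 through 2011-10-06; done 2011-09-04 — 2 days before the window opened.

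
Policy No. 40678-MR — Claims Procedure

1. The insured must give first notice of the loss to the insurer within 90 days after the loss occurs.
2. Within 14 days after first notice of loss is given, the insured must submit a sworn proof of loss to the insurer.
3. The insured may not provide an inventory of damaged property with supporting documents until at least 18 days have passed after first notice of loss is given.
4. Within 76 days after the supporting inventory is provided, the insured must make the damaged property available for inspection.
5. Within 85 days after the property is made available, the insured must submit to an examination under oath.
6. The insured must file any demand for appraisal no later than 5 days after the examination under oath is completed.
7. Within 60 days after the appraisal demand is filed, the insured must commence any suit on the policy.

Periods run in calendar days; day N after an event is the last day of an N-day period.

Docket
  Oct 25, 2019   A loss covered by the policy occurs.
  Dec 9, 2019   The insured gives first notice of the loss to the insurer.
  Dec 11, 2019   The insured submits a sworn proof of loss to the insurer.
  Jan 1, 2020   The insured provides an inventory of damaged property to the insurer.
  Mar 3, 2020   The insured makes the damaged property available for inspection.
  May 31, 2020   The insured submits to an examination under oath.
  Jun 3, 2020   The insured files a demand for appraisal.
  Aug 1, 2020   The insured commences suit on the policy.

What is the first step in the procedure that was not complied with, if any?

Step 5

(1) due by Oct 25, 2019 + 90 days = Jan 23, 2020; Dec 9, 2019 is within that limit.
(2) due by Dec 9, 2019 + 14 days = Dec 23, 2019; done Dec 11, 2019 — timely.
(3) permitted from Dec 9, 2019 + 18 days = Dec 27, 2019 onward; Jan 1, 2020 is on or after that date.
(4) due by Jan 1, 2020 + 76 days = Mar 17, 2020; Mar 3, 2020 is within that limit.
(5) due by Mar 3, 2020 + 85 days = May 27, 2020; May 31, 2020 misses that deadline by 4 days.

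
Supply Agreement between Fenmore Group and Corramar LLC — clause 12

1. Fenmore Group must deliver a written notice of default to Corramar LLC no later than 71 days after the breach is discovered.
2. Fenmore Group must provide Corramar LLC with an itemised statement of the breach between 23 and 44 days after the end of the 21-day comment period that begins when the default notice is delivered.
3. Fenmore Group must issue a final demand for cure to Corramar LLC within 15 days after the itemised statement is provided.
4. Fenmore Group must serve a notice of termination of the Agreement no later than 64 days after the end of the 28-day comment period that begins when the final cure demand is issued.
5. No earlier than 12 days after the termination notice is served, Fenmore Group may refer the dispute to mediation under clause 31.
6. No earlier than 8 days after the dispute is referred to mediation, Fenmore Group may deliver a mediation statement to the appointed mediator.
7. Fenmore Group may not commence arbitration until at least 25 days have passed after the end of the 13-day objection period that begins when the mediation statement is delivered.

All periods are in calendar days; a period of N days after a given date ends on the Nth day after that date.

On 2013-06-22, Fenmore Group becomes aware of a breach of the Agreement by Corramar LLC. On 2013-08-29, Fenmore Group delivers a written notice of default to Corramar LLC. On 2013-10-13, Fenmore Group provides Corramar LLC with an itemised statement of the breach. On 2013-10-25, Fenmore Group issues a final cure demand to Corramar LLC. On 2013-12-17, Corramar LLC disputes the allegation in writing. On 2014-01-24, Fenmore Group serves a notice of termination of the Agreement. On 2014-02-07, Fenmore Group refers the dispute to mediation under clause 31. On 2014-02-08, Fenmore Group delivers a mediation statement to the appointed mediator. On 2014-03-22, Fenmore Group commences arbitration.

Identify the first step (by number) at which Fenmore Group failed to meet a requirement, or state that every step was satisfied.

Step 1: 71 days after 2013-06-22 (when the breach is discovered) is 2013-09-01; done 2013-08-29 — timely.
Step 2: the window is 23–44 days after 2013-09-19 (end of the 21-day comment period, which began when the default notice is delivered on 2013-08-29), so 2013-10-12 through 2013-11-02; done 2013-10-13 — within the window.
Step 3: 15 days after 2013-10-13 (when the itemised statement is provided) is 2013-10-28; completed 2013-10-25, before the deadline.
Step 4: 64 days after 2013-11-22 (end of the 28-day comment period, which began when the final cure demand is issued on 2013-10-25) is 2014-01-25; 2014-01-24 is within that limit.
Step 5: the earliest permitted date is 12 days after 2014-01-24 (when the termination notice is served), i.e. 2014-02-05; done 2014-02-07, after the minimum wait.
Step 6: the earliest permitted date is 8 days after 2014-02-07 (when the dispute is referred to mediation), i.e. 2014-02-15; done 2014-02-08 — 7 days too early.
No need to go further; step 6 was not satisfied.

Step 6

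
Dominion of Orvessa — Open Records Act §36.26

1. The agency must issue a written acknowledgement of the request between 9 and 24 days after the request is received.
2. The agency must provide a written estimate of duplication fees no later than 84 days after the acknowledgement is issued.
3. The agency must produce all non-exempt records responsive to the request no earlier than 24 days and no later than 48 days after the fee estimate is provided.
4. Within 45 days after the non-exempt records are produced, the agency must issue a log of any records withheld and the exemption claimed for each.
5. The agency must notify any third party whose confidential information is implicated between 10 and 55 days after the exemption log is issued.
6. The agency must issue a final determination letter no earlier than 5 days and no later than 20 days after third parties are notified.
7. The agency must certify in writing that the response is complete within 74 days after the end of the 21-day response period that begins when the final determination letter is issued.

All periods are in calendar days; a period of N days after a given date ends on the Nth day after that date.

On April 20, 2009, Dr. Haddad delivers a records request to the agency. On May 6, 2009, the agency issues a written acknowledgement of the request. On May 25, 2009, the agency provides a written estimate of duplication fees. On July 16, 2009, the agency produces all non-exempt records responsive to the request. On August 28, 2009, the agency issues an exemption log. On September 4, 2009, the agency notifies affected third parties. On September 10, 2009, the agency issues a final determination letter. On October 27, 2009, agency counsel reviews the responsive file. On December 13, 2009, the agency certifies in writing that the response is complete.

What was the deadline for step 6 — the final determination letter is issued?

Step 6 runs from September 4, 2009, when third parties are notified. The window is 5–20 days after September 4, 2009; it closes on September 24, 2009.

September 24, 2009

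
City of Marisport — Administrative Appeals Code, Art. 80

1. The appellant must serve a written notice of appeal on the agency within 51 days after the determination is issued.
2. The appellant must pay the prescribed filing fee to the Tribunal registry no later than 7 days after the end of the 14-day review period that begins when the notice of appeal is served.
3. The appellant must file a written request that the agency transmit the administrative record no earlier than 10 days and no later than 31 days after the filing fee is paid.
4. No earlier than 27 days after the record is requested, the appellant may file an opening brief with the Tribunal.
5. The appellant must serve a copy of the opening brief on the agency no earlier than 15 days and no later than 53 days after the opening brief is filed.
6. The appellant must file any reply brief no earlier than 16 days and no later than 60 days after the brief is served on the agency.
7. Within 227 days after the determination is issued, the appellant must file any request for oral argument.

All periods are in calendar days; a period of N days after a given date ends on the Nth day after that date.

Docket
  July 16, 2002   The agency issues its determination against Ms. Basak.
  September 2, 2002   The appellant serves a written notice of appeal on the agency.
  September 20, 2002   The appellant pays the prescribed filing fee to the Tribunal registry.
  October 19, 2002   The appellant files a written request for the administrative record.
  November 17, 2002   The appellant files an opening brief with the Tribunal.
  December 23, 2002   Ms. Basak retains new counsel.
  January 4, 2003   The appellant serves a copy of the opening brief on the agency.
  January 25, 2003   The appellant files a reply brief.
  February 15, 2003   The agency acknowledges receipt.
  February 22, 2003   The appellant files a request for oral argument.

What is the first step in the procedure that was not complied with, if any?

Step 1 — counting 51 days from July 16, 2002 (when the determination is issued) gives a deadline of September 5, 2002; September 2, 2002 is within that limit.
Step 2 — counting 7 days from September 16, 2002 (end of the 14-day review period, which began when the notice of appeal is served on September 2, 2002) gives a deadline of September 23, 2002; completed September 20, 2002, before the deadline.
Step 3 — 10 and 31 days from September 20, 2002 (when the filing fee is paid) are September 30, 2002 and October 21, 2002 respectively; October 19, 2002 falls inside that range.
Step 4 — must wait 27 days from October 19, 2002 (when the record is requested), so not before November 15, 2002; November 17, 2002 is on or after that date.
Step 5 — 15 and 53 days from November 17, 2002 (when the opening brief is filed) are December 2, 2002 and January 9, 2003 respectively; done January 4, 2003 — within the window.
Step 6 — 16 and 60 days from January 4, 2003 (when the brief is served on the agency) are January 20, 2003 and March 5, 2003 respectively; January 25, 2003 falls inside that range.
Step 7 — counting 227 days from July 16, 2002 (when the determination is issued) gives a deadline of February 28, 2003; February 22, 2003 is within that limit.

None — every step was satisfied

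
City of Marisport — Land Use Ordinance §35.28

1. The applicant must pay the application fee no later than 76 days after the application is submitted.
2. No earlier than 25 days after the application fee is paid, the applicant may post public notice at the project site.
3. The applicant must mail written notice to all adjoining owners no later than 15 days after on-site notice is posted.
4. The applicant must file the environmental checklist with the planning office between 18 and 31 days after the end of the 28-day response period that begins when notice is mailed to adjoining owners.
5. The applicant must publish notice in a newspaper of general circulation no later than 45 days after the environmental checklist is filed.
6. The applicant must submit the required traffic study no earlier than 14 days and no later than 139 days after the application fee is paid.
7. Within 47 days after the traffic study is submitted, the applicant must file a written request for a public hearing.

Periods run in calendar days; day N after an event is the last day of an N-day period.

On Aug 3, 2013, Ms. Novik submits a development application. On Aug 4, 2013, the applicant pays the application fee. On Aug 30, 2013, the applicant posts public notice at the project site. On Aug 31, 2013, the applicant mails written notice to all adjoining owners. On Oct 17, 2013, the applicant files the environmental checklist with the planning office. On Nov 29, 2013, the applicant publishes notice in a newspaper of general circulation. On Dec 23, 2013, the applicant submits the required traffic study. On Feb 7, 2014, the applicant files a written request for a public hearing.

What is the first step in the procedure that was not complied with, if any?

Step 1 — counting 76 days from Aug 3, 2013 (when the application is submitted) gives a deadline of Oct 18, 2013; completed Aug 4, 2013, before the deadline.
Step 2 — must wait 25 days from Aug 4, 2013 (when the application fee is paid), so not before Aug 29, 2013; done Aug 30, 2013, after the minimum wait.
Step 3 — counting 15 days from Aug 30, 2013 (when on-site notice is posted) gives a deadline of Sep 14, 2013; done Aug 31, 2013 — timely.
Step 4 — 18 and 31 days from Sep 28, 2013 (end of the 28-day response period, which began when notice is mailed to adjoining owners on Aug 31, 2013) are Oct 16, 2013 and Oct 29, 2013 respectively; done Oct 17, 2013 — within the window.
Step 5 — counting 45 days from Oct 17, 2013 (when the environmental checklist is filed) gives a deadline of Dec 1, 2013; done Nov 29, 2013 — timely.
Step 6 — 14 and 139 days from Aug 4, 2013 (when the application fee is paid) are Aug 18, 2013 and Dec 21, 2013 respectively; done Dec 23, 2013 — 2 days after the window closed.
Later steps need not be reached.

Step 6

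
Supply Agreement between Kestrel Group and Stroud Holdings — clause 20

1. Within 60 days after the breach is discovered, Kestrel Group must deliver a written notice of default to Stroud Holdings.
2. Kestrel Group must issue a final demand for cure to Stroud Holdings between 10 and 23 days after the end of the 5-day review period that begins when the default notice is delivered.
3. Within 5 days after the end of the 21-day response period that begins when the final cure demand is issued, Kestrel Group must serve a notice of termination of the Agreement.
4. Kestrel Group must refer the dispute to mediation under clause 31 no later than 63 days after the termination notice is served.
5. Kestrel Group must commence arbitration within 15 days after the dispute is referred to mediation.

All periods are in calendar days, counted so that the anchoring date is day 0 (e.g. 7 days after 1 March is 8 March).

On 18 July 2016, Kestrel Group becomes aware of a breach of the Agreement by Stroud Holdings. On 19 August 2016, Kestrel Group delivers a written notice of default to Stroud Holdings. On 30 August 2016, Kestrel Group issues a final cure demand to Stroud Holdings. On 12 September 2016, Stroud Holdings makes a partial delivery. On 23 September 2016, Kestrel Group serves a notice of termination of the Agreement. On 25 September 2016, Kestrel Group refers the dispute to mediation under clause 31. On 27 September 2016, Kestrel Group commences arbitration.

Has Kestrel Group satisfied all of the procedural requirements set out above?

Step 1 — counting 60 days from 18 July 2016 (when the breach is discovered) gives a deadline of 16 September 2016; 19 August 2016 is within that limit.
Step 2 — 10 and 23 days from 24 August 2016 (end of the 5-day review period, which began when the default notice is delivered on 19 August 2016) are 3 September 2016 and 16 September 2016 respectively; 30 August 2016 is 4 days too early.

No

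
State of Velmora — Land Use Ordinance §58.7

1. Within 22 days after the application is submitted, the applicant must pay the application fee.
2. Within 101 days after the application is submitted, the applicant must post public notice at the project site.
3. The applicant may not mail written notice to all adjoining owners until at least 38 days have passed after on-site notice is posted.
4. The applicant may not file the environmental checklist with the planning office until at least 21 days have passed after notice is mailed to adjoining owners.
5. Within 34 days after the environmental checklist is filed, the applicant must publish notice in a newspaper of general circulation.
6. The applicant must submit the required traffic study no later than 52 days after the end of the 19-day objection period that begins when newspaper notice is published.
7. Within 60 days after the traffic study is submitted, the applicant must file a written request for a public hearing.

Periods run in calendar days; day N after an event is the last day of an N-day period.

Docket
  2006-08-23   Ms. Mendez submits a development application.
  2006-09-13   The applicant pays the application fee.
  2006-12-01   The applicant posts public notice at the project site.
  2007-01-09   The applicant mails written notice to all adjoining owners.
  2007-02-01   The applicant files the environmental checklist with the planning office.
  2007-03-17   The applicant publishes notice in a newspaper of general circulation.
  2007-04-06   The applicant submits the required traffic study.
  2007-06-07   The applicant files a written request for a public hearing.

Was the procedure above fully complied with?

No

Step 1 — counting 22 days from 2006-08-23 (when the application is submitted) gives a deadline of 2006-09-14; completed 2006-09-13, before the deadline.
Step 2 — counting 101 days from 2006-08-23 (when the application is submitted) gives a deadline of 2006-12-02; completed 2006-12-01, before the deadline.
Step 3 — must wait 38 days from 2006-12-01 (when on-site notice is posted), so not before 2007-01-08; done 2007-01-09 — permitted.
Step 4 — must wait 21 days from 2007-01-09 (when notice is mailed to adjoining owners), so not before 2007-01-30; 2007-02-01 is on or after that date.
Step 5 — counting 34 days from 2007-02-01 (when the environmental checklist is filed) gives a deadline of 2007-03-07; done 2007-03-17 — 10 days late.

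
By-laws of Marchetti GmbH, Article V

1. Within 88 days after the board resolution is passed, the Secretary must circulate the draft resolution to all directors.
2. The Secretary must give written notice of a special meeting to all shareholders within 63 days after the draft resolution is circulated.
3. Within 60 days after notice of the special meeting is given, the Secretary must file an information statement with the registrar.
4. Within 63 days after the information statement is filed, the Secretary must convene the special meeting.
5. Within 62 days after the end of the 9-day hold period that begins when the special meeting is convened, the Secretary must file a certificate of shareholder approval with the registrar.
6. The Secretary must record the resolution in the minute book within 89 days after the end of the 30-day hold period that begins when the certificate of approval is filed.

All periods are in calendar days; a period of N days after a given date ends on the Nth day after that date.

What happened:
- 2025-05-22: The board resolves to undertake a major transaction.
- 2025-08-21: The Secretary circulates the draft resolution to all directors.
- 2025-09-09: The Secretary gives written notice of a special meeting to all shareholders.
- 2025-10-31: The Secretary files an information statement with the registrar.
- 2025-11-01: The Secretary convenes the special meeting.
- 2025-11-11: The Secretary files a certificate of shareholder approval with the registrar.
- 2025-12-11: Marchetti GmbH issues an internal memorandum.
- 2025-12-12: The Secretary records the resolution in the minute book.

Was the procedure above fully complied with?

Step 1 — counting 88 days from 2025-05-22 (when the board resolution is passed) gives a deadline of 2025-08-18; done 2025-08-21 — 3 days late.

No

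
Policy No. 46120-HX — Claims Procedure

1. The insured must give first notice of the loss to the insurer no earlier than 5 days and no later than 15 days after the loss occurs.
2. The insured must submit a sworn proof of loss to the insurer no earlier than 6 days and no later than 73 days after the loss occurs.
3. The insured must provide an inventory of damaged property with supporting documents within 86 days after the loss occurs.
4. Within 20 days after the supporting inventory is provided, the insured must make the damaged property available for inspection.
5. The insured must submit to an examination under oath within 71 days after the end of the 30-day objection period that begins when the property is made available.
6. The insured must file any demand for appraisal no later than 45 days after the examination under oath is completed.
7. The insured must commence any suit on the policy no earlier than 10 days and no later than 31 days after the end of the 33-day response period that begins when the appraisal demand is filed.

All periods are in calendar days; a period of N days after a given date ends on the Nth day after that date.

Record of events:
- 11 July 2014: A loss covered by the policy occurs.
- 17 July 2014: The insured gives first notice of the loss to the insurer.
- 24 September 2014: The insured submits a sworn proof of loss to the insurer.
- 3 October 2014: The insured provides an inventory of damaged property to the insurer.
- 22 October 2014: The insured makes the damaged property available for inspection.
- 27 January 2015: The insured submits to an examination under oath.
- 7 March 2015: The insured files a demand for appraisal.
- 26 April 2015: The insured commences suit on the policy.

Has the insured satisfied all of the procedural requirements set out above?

(1) the permitted window runs from 11 July 2014 + 5 = 16 July 2014 to 11 July 2014 + 15 = 26 July 2014; done 17 July 2014, which is between those dates.
(2) the permitted window runs from 11 July 2014 + 6 = 17 July 2014 to 11 July 2014 + 73 = 22 September 2014; done 24 September 2014 — 2 days after the window closed.
The procedure was therefore not followed at step 2.

No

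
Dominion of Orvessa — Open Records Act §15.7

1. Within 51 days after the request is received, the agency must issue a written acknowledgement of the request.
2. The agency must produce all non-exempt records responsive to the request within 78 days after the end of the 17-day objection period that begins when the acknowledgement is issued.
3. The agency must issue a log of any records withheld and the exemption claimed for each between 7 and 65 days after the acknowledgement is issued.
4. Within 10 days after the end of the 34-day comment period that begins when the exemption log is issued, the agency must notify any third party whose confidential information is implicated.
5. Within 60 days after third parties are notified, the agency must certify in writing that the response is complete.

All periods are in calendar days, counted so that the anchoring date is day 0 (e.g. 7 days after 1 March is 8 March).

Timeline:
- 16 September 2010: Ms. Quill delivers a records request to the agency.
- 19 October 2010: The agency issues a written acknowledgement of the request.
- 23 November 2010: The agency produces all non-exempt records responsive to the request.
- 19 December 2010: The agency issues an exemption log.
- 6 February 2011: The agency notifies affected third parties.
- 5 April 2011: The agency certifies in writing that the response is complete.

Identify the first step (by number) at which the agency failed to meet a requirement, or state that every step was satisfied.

Step 4

(1) due by 16 September 2010 + 51 days = 6 November 2010; done 19 October 2010 — timely.
(2) due by 5 November 2010 + 78 days = 22 January 2011; completed 23 November 2010, before the deadline.
(3) the permitted window runs from 19 October 2010 + 7 = 26 October 2010 to 19 October 2010 + 65 = 23 December 2010; 19 December 2010 falls inside that range.
(4) due by 22 January 2011 + 10 days = 1 February 2011; not done until 6 February 2011, 5 days after the deadline.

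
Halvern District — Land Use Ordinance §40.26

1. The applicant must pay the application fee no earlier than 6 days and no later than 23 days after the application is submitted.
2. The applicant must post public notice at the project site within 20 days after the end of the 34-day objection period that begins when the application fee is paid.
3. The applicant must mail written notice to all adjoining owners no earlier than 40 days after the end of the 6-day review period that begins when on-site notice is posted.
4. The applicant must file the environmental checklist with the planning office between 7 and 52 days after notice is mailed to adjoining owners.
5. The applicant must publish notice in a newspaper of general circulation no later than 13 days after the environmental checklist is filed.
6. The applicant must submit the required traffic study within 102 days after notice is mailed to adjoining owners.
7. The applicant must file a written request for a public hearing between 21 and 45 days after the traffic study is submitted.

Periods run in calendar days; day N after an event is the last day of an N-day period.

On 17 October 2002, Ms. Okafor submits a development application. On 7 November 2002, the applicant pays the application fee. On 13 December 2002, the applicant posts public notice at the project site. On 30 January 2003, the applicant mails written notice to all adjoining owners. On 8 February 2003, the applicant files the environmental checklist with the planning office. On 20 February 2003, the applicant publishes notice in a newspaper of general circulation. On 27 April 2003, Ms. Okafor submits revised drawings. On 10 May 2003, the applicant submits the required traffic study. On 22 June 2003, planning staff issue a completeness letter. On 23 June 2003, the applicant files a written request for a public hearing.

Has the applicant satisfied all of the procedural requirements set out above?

Yes

Step 1: the window is 6–23 days after 17 October 2002 (when the application is submitted), so 23 October 2002 through 9 November 2002; done 7 November 2002, which is between those dates.
Step 2: 20 days after 11 December 2002 (end of the 34-day objection period, which began when the application fee is paid on 7 November 2002) is 31 December 2002; done 13 December 2002 — timely.
Step 3: the earliest permitted date is 40 days after 19 December 2002 (end of the 6-day review period, which began when on-site notice is posted on 13 December 2002), i.e. 28 January 2003; done 30 January 2003 — permitted.
Step 4: the window is 7–52 days after 30 January 2003 (when notice is mailed to adjoining owners), so 6 February 2003 through 23 March 2003; done 8 February 2003 — within the window.
Step 5: 13 days after 8 February 2003 (when the environmental checklist is filed) is 21 February 2003; completed 20 February 2003, before the deadline.
Step 6: 102 days after 30 January 2003 (when notice is mailed to adjoining owners) is 12 May 2003; done 10 May 2003 — timely.
Step 7: the window is 21–45 days after 10 May 2003 (when the traffic study is submitted), so 31 May 2003 through 24 June 2003; done 23 June 2003, which is between those dates.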